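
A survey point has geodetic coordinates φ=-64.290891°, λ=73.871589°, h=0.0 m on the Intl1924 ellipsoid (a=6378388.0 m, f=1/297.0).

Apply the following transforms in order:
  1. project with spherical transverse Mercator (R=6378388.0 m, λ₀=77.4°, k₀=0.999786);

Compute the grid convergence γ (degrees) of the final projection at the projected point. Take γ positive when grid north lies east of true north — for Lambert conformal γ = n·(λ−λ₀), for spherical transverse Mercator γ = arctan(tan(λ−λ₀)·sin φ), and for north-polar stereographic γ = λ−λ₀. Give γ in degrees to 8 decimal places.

3.17988280

start: φ=-64.290891°, λ=73.871589°, h=0.000 m
→ into tm (λ₀=77.4°): φ=-64.29089100°, λ−λ₀=-3.52841100°
convergence γ = 3.17988280°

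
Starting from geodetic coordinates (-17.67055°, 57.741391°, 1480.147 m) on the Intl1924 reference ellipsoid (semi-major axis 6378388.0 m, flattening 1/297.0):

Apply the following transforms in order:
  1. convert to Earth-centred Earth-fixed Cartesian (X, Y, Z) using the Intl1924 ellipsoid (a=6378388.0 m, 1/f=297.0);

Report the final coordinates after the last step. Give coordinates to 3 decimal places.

X=3245540.575 m, Y=5142158.273 m, Z=-1924146.571 m

start: φ=-17.670550°, λ=57.741391°, h=1480.147 m
→ ECEF (a=6378388.000, f=1/297.0): X=3245540.5750, Y=5142158.2732, Z=-1924146.5712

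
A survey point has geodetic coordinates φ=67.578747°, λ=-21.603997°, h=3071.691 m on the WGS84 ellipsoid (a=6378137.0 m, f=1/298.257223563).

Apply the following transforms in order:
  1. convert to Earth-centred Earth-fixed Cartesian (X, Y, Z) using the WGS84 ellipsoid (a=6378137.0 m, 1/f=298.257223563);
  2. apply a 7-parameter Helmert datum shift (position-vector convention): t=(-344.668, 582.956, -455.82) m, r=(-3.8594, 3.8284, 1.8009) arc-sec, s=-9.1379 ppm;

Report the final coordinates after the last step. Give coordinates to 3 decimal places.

X=2269148.625 m, Y=-897980.090 m, Z=5875637.350 m

start: φ=67.578747°, λ=-21.603997°, h=3071.691 m
→ ECEF (a=6378137.000, f=1/298.257223563): X=2269397.1195, Y=-898701.0200, Z=5876172.1712
→ Helmert 7p (PV): X=2269148.6248, Y=-897980.0904, Z=5875637.3497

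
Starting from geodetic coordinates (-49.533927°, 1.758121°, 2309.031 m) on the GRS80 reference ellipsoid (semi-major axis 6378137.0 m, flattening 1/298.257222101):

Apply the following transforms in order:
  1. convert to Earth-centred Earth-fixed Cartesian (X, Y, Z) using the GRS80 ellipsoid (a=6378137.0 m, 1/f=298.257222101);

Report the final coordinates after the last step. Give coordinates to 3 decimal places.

X=4146984.383 m, Y=127290.170 m, Z=-4831063.265 m

start: φ=-49.533927°, λ=1.758121°, h=2309.031 m
→ ECEF (a=6378137.000, f=1/298.257222101): X=4146984.3831, Y=127290.1695, Z=-4831063.2648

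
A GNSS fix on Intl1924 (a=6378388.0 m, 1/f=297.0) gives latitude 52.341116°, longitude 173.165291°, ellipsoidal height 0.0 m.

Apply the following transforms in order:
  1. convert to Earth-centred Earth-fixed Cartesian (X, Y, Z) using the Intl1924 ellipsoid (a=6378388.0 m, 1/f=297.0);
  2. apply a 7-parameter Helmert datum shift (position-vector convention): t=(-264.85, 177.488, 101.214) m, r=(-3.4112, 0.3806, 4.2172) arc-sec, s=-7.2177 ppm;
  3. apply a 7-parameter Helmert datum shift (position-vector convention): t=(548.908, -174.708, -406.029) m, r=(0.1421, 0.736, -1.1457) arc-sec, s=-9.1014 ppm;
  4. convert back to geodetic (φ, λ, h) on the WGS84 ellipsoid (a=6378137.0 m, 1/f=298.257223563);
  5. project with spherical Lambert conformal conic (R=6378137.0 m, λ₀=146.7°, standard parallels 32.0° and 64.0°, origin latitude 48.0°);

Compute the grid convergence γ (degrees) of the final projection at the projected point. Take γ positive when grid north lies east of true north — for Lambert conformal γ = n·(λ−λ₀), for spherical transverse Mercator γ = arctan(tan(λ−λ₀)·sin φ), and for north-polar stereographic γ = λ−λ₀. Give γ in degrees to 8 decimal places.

19.93788221

start: φ=52.341116°, λ=173.165291°, h=0.000 m
→ ECEF (a=6378388.000, f=1/297.0): X=-3877417.9389, Y=464736.5545, Z=5026181.7141
→ Helmert 7p (PV): X=-3877655.0303, Y=464914.5350, Z=5026246.1195
→ Helmert 7p (PV): X=-3877050.3133, Y=464753.6712, Z=5025808.5011
→ geod (Bowring, a=6378137.000): φ=52.34085426°, λ=173.16439969°, h=-323.4132 m
→ into lcc (λ₀=146.7°): φ=52.34085426°, λ−λ₀=26.46439969°
convergence γ = 19.93788221°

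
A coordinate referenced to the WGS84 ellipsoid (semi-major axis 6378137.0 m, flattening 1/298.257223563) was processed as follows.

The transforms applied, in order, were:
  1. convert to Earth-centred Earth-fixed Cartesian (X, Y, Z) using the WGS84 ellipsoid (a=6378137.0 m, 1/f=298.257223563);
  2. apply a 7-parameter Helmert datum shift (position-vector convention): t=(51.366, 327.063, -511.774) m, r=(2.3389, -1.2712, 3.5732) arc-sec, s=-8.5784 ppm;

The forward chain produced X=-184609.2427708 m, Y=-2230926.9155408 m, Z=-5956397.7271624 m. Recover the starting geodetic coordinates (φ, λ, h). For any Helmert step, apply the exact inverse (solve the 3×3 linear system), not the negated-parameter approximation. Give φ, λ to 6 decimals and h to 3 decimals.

start: X=-184609.2428, Y=-2230926.9155, Z=-5956397.7272 m
→ Helmert⁻¹: X=-184737.5531, Y=-2231337.4549, Z=-5955910.6052
→ geod (Bowring, a=6378137.000): φ=-69.52390900°, λ=-94.73285500°, h=3461.9270 m

φ=-69.523909°, λ=-94.732855°, h=3461.927 m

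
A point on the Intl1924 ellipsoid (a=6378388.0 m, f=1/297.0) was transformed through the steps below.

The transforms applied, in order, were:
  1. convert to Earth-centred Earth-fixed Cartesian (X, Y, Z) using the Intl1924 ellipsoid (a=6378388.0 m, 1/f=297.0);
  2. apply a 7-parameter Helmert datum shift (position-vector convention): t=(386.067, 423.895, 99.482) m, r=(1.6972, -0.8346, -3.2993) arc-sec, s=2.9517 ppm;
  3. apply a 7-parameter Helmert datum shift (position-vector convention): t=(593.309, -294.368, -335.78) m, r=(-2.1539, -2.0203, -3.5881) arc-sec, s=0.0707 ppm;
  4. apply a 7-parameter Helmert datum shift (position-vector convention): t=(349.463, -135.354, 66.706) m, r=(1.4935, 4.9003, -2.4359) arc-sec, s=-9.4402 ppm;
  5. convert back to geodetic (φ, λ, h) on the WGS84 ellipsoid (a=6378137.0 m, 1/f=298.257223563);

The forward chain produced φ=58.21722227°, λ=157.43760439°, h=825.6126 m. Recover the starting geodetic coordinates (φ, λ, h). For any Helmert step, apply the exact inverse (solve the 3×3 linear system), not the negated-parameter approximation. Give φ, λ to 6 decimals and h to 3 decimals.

start: φ=58.217222°, λ=157.437604°, h=825.613 m
→ ECEF (a=6378137.000, f=1/298.257223563): X=-3110180.4128, Y=1292248.8343, Z=5399221.5424
→ Helmert⁻¹: X=-3110702.7714, Y=1292398.7461, Z=5399122.5461
→ Helmert⁻¹: X=-3111265.4593, Y=1292582.5166, Z=5399501.9159
→ Helmert⁻¹: X=-3111641.1629, Y=1292149.4630, Z=5399388.4549
→ geod (Bowring, a=6378388.000): φ=58.20874500°, λ=157.44869600°, h=1472.9690 m

φ=58.208745°, λ=157.448696°, h=1472.969 m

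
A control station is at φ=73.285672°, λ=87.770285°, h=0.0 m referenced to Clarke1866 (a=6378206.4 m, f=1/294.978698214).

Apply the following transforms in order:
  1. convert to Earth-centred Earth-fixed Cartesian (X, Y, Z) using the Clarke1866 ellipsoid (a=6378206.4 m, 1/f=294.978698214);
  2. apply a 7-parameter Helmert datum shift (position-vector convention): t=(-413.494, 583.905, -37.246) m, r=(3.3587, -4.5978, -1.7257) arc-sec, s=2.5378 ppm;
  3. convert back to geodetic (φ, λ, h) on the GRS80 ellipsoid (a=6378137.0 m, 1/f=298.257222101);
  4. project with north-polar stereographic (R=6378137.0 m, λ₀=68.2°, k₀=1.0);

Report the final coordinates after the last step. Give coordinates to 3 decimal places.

start: φ=73.285672°, λ=87.770285°, h=0.000 m
→ ECEF (a=6378206.400, f=1/294.978698214): X=71590.7689, Y=1838700.4731, Z=6086306.8638
→ Helmert 7p (PV): X=71057.1712, Y=1839189.3391, Z=6086316.5999
→ geod (Bowring, a=6378137.000): φ=73.28050455°, λ=87.78747514°, h=-4.8789 m
→ stereo (R=6378137.0, λ₀=68.2°): E=628426.8023, N=-1766049.0445

E=628426.802 m, N=-1766049.045 m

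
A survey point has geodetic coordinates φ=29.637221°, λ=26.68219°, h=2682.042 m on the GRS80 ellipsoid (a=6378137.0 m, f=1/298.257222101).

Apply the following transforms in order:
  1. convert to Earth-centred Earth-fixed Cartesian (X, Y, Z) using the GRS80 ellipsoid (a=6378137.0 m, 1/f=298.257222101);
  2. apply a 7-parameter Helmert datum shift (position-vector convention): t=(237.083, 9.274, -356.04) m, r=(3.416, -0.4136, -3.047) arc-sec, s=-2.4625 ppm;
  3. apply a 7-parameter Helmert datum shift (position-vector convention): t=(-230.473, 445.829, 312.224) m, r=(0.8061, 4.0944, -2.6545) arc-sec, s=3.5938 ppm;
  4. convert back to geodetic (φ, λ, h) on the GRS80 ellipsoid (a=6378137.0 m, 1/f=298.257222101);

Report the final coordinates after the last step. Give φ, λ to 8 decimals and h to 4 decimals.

φ=29.63555149°, λ=26.68392140°, h=2850.2165 m

start: φ=29.637221°, λ=26.682190°, h=2682.042 m
→ ECEF (a=6378137.000, f=1/298.257222101): X=4959508.2258, Y=2492441.4837, Z=3136810.4009
→ Helmert 7p (PV): X=4959763.6251, Y=2492319.4077, Z=3136497.8590
→ Helmert 7p (PV): X=4959645.3116, Y=2492698.1066, Z=3136732.6425
→ geod (Bowring, a=6378137.000): φ=29.63555149°, λ=26.68392140°, h=2850.2165 m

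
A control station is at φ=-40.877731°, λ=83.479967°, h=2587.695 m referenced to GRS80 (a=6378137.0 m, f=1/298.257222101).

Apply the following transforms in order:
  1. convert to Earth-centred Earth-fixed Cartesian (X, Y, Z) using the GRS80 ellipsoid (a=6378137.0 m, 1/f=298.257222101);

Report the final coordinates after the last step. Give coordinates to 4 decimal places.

start: φ=-40.877731°, λ=83.479967°, h=2587.695 m
→ ECEF (a=6378137.000, f=1/298.257222101): X=548613.4637, Y=4800196.0720, Z=-4153859.5351

X=548613.4637 m, Y=4800196.0720 m, Z=-4153859.5351 m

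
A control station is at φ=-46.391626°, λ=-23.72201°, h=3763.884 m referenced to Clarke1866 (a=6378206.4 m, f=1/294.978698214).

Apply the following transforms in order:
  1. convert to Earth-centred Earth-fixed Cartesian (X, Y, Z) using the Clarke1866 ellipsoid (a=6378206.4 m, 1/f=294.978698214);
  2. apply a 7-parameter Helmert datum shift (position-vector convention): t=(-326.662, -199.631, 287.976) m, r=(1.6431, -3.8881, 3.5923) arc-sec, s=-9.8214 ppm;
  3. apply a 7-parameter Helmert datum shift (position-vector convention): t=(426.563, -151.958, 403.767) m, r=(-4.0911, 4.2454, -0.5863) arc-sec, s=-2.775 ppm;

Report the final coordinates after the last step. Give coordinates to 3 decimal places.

start: φ=-46.391626°, λ=-23.722010°, h=3763.884 m
→ ECEF (a=6378206.400, f=1/294.978698214): X=4037055.1397, Y=-1773993.2773, Z=-4597901.1016
→ Helmert 7p (PV): X=4036806.3934, Y=-1774068.5503, Z=-4597506.0013
→ Helmert 7p (PV): X=4037122.0847, Y=-1774318.2474, Z=-4597137.3755

X=4037122.085 m, Y=-1774318.247 m, Z=-4597137.376 m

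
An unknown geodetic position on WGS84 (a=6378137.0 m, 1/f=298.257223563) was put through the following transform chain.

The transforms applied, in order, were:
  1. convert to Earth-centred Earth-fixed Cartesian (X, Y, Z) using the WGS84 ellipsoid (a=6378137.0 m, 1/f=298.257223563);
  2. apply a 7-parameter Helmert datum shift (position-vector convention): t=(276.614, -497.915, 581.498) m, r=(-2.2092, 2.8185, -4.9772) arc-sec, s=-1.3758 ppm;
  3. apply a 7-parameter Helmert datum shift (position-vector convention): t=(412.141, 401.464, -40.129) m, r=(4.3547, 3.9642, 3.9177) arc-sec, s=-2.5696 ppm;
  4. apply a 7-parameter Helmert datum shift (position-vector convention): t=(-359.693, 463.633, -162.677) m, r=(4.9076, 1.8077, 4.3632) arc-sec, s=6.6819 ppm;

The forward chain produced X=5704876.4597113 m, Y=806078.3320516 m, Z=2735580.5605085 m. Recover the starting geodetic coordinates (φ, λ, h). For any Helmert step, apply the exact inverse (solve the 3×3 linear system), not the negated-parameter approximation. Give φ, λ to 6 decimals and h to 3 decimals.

start: X=5704876.4597, Y=806078.3321, Z=2735580.5605 m
→ Helmert⁻¹: X=5705191.0952, Y=805553.7230, Z=2735755.7915
→ Helmert⁻¹: X=5704756.3239, Y=805103.7351, Z=2735895.5926
→ Helmert⁻¹: X=5704430.7384, Y=805711.1096, Z=2735404.4354
→ geod (Bowring, a=6378137.000): φ=25.54818900°, λ=8.03945000°, h=3284.4410 m

φ=25.548189°, λ=8.039450°, h=3284.441 m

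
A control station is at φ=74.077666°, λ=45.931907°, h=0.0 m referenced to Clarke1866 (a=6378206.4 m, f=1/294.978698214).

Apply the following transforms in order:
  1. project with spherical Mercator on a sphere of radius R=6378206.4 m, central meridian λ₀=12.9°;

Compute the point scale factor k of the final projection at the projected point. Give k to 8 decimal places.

3.64519048

start: φ=74.077666°, λ=45.931907°, h=0.000 m
→ into merc (λ₀=12.9°): φ=74.07766600°, λ−λ₀=33.03190700°
scale k = 3.64519048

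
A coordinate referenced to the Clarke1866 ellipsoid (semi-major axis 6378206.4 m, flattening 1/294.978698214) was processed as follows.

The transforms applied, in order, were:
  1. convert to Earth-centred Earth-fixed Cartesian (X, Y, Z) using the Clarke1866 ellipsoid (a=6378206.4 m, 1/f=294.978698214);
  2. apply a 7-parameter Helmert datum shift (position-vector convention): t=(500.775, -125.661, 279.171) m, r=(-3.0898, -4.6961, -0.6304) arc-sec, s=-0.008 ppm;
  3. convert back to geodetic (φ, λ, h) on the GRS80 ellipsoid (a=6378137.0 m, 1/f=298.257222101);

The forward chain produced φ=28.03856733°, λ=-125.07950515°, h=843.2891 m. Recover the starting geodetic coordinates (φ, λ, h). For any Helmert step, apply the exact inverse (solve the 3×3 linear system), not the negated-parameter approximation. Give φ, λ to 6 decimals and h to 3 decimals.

φ=28.037385°, λ=-125.083406°, h=858.434 m

start: φ=28.038567°, λ=-125.079505°, h=843.289 m
→ ECEF (a=6378137.000, f=1/298.257222101): X=-3238192.8740, Y=-4610987.5260, Z=2980674.7404
→ Helmert⁻¹: X=-3238611.7269, Y=-4610916.4457, Z=2980400.2573
→ geod (Bowring, a=6378206.400): φ=28.03738500°, λ=-125.08340600°, h=858.4340 m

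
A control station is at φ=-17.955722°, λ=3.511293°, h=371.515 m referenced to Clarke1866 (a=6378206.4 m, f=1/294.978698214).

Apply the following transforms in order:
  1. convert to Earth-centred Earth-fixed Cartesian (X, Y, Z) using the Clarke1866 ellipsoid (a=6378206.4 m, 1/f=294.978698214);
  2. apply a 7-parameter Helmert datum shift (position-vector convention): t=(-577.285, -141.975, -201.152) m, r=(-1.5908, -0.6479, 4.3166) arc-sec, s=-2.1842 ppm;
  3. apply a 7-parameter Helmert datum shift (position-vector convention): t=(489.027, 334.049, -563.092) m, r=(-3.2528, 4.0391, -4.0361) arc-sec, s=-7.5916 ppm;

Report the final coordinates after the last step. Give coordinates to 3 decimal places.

start: φ=-17.955722°, λ=3.511293°, h=371.515 m
→ ECEF (a=6378206.400, f=1/294.978698214): X=6058467.3648, Y=371750.3438, Z=-1953719.6425
→ Helmert 7p (PV): X=6057875.2039, Y=371719.2770, Z=-1953900.3640
→ Helmert 7p (PV): X=6058287.2543, Y=371901.1543, Z=-1954573.1099

X=6058287.254 m, Y=371901.154 m, Z=-1954573.110 m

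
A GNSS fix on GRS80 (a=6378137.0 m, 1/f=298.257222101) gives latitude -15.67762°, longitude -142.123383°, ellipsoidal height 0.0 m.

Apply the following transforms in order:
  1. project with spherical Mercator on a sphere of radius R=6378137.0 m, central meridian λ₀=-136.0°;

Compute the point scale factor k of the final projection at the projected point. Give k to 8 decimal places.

1.03864014

start: φ=-15.677620°, λ=-142.123383°, h=0.000 m
→ into merc (λ₀=-136.0°): φ=-15.67762000°, λ−λ₀=-6.12338300°
scale k = 1.03864014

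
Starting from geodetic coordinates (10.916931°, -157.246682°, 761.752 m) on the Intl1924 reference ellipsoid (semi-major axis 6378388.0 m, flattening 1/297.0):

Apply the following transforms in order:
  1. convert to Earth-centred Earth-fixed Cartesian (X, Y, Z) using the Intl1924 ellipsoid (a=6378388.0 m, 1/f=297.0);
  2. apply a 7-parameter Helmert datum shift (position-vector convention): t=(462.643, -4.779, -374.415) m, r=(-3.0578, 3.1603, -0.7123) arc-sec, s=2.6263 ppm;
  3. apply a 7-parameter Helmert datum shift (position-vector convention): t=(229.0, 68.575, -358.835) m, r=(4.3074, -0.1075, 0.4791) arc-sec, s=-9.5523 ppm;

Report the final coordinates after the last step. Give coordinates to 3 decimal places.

X=-5776204.269 m, Y=-2422790.114 m, Z=1199472.266 m

start: φ=10.916931°, λ=-157.246682°, h=761.752 m
→ ECEF (a=6378388.000, f=1/297.0): X=-5776950.9421, Y=-2422869.9576, Z=1200143.0014
→ Helmert 7p (PV): X=-5776493.4499, Y=-2422843.3583, Z=1199896.1687
→ Helmert 7p (PV): X=-5776204.2689, Y=-2422790.1138, Z=1199472.2660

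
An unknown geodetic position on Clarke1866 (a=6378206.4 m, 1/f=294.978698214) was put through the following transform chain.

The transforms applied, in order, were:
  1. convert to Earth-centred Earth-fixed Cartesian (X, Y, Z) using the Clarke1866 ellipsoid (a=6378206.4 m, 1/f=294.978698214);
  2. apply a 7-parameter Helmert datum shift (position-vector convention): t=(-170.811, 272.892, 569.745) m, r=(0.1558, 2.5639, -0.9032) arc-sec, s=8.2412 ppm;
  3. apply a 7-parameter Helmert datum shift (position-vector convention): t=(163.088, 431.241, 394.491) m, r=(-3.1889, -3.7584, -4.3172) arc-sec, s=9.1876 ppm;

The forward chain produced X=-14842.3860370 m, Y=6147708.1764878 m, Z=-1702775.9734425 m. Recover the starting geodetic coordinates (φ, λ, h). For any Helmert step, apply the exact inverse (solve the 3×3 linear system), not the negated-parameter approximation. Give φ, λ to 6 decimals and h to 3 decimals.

start: X=-14842.3860, Y=6147708.1765, Z=-1702775.9734 m
→ Helmert⁻¹: X=-15165.0322, Y=6147246.4696, Z=-1703059.5024
→ Helmert⁻¹: X=-14999.8378, Y=6146921.5670, Z=-1703620.0370
→ geod (Bowring, a=6378206.400): φ=-15.59109100°, λ=90.13981400°, h=1994.4940 m

φ=-15.591091°, λ=90.139814°, h=1994.494 m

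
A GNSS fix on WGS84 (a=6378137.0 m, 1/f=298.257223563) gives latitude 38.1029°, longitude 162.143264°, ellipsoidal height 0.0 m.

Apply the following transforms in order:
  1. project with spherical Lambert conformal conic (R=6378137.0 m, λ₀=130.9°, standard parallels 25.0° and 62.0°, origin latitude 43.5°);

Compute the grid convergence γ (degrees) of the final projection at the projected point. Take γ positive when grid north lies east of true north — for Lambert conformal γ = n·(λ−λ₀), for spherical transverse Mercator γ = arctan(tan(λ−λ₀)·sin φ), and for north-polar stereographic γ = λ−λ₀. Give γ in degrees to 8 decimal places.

21.90671302

start: φ=38.102900°, λ=162.143264°, h=0.000 m
→ into lcc (λ₀=130.9°): φ=38.10290000°, λ−λ₀=31.24326400°
convergence γ = 21.90671302°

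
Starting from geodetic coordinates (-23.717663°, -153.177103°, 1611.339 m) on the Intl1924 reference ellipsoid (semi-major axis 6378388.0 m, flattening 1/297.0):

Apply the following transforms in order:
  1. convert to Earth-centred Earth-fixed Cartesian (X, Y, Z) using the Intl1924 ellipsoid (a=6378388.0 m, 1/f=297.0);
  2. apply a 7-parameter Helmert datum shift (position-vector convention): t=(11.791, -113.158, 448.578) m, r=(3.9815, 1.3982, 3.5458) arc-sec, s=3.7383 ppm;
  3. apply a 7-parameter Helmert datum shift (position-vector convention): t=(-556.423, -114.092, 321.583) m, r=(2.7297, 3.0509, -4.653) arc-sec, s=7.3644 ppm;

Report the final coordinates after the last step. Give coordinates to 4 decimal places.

start: φ=-23.717663°, λ=-153.177103°, h=1611.339 m
→ ECEF (a=6378388.000, f=1/297.0): X=-5215498.5680, Y=-2637154.5132, Z=-2550366.8027
→ Helmert 7p (PV): X=-5215478.2280, Y=-2637317.9576, Z=-2549943.3093
→ Helmert 7p (PV): X=-5216170.2709, Y=-2637300.0722, Z=-2549598.2638

X=-5216170.2709 m, Y=-2637300.0722 m, Z=-2549598.2638 m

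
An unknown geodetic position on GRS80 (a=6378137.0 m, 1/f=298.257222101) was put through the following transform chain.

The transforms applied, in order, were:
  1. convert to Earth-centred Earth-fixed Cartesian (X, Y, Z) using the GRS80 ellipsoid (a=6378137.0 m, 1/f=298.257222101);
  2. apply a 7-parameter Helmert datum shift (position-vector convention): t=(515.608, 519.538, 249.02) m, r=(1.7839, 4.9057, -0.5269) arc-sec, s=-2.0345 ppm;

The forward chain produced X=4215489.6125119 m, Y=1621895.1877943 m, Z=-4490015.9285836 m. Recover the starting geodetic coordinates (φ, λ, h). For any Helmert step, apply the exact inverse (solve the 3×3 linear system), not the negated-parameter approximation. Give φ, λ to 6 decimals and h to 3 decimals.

φ=-45.027152°, λ=21.039456°, h=998.371 m

start: X=4215489.6125, Y=1621895.1878, Z=-4490015.9286 m
→ Helmert⁻¹: X=4215085.2306, Y=1621350.8821, Z=-4490187.8569
→ geod (Bowring, a=6378137.000): φ=-45.02715200°, λ=21.03945600°, h=998.3710 m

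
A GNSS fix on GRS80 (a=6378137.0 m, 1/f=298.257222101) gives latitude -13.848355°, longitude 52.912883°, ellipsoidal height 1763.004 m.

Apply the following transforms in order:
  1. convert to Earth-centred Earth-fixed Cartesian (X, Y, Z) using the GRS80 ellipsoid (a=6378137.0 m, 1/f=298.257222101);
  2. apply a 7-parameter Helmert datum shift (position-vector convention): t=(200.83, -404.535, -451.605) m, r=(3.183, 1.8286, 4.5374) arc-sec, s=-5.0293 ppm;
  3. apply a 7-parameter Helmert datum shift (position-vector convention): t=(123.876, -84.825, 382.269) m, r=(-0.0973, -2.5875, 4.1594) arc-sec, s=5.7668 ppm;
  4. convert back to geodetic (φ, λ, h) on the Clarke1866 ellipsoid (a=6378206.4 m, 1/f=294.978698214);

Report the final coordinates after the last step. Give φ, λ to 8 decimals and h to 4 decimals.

start: φ=-13.848355°, λ=52.912883°, h=1763.004 m
→ ECEF (a=6378137.000, f=1/298.257222101): X=3736148.8793, Y=4942383.8162, Z=-1517119.0384
→ Helmert 7p (PV): X=3736208.7478, Y=4942060.0231, Z=-1517519.8667
→ Helmert 7p (PV): X=3736273.5476, Y=4942078.3245, Z=-1517101.8109
→ geod (Bowring, a=6378206.400): φ=-13.84956464°, λ=52.91025961°, h=1539.4552 m

φ=-13.84956464°, λ=52.91025961°, h=1539.4552 m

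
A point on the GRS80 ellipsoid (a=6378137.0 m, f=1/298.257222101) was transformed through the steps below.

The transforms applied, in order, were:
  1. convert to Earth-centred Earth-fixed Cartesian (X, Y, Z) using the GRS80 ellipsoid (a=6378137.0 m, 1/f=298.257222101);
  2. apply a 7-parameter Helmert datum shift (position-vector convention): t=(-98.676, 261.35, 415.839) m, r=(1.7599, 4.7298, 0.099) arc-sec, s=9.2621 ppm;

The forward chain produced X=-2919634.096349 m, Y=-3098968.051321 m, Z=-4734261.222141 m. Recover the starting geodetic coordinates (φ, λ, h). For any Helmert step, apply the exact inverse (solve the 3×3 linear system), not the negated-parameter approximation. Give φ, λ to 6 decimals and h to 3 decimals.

φ=-48.227335°, λ=-133.288498°, h=1234.172 m

start: X=-2919634.0963, Y=-3098968.0513, Z=-4734261.2221 m
→ Helmert⁻¹: X=-2919401.2976, Y=-3099239.6924, Z=-4734673.7090
→ geod (Bowring, a=6378137.000): φ=-48.22733500°, λ=-133.28849800°, h=1234.1720 m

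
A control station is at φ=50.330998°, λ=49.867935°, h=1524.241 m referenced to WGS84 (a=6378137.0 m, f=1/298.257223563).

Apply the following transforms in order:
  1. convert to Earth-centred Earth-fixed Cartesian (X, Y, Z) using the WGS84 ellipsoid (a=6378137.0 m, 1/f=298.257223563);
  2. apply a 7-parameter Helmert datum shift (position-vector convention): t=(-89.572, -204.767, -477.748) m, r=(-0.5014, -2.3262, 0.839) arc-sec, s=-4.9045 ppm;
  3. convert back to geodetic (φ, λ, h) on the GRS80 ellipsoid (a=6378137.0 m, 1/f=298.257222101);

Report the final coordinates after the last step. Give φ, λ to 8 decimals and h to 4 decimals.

φ=50.33004998°, λ=49.86797571°, h=988.5919 m

start: φ=50.330998°, λ=49.867935°, h=1524.241 m
→ ECEF (a=6378137.000, f=1/298.257223563): X=2630134.6937, Y=3119840.0046, Z=4887546.6463
→ Helmert 7p (PV): X=2629964.4119, Y=3119642.5154, Z=4887067.0053
→ geod (Bowring, a=6378137.000): φ=50.33004998°, λ=49.86797571°, h=988.5919 m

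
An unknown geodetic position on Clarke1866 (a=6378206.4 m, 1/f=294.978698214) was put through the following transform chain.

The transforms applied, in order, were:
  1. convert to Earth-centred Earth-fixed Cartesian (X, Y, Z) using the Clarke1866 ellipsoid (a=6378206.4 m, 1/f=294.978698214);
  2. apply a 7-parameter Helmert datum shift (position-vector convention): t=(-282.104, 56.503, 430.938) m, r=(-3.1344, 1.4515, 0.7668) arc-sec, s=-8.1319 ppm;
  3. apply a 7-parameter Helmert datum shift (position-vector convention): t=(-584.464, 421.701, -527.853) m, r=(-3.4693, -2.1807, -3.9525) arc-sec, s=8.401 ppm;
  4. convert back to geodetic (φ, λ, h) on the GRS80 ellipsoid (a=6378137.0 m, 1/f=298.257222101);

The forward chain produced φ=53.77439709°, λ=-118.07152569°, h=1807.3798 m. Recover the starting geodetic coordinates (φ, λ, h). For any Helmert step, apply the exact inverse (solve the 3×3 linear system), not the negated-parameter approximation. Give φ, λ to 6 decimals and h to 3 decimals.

start: φ=53.774397°, λ=-118.071526°, h=1807.380 m
→ ECEF (a=6378137.000, f=1/298.257222101): X=-1778094.0368, Y=-3334061.0285, Z=5123402.4426
→ Helmert⁻¹: X=-1777376.5710, Y=-3334574.9566, Z=5123849.9545
→ Helmert⁻¹: X=-1777157.3690, Y=-3334729.8252, Z=5123397.4994
→ geod (Bowring, a=6378206.400): φ=53.77532700°, λ=-118.05422200°, h=1976.9970 m

φ=53.775327°, λ=-118.054222°, h=1976.997 m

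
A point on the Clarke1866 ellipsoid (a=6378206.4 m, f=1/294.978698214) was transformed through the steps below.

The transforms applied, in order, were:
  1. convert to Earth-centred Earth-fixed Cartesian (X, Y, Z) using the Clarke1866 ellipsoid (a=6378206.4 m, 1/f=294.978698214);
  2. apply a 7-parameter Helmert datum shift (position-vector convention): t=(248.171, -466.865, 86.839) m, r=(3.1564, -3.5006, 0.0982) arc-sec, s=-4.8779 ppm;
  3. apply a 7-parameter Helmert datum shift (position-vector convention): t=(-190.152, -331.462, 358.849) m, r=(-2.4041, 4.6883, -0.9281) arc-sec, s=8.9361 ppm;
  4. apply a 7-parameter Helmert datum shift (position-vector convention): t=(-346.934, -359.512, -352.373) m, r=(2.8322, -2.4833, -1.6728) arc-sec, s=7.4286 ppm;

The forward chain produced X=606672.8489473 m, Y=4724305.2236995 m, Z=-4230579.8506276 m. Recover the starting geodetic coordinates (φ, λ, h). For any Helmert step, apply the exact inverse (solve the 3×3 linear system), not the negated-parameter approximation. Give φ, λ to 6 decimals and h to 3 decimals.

start: X=606672.8489, Y=4724305.2237, Z=-4230579.8506 m
→ Helmert⁻¹: X=606926.0277, Y=4724576.4751, Z=-4230268.2329
→ Helmert⁻¹: X=607185.6522, Y=4724917.7557, Z=-4230520.4050
→ Helmert⁻¹: X=606870.8904, Y=4725342.6408, Z=-4230710.4903
→ geod (Bowring, a=6378206.400): φ=-41.79922700°, λ=82.68162300°, h=2858.4690 m

φ=-41.799227°, λ=82.681623°, h=2858.469 m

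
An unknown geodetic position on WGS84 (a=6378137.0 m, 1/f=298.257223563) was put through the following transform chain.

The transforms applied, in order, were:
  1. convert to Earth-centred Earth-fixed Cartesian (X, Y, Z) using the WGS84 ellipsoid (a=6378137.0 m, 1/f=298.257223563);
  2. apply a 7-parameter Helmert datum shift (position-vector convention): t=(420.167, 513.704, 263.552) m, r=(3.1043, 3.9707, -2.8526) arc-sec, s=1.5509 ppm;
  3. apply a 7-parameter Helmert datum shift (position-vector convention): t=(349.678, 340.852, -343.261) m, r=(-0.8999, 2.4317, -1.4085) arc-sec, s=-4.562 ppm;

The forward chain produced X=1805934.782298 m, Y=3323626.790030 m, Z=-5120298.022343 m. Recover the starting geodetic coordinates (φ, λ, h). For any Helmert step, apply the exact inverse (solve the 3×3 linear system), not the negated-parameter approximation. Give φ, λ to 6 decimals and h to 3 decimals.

φ=-53.736233°, λ=61.484733°, h=967.552 m

start: X=1805934.7823, Y=3323626.7900, Z=-5120298.0223 m
→ Helmert⁻¹: X=1805631.0078, Y=3323335.7663, Z=-5119942.3325
→ Helmert⁻¹: X=1805260.6546, Y=3322764.8158, Z=-5120213.1993
→ geod (Bowring, a=6378137.000): φ=-53.73623300°, λ=61.48473300°, h=967.5520 m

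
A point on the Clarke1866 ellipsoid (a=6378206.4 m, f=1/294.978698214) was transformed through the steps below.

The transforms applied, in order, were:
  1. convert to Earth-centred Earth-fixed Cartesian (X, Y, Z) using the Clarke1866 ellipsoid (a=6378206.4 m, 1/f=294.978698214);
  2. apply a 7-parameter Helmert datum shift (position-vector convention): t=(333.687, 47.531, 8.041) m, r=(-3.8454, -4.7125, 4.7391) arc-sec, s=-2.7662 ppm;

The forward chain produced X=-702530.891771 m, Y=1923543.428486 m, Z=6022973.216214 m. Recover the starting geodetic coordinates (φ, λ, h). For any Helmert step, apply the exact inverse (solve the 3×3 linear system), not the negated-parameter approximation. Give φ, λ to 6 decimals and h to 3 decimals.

start: X=-702530.8918, Y=1923543.4285, Z=6022973.2162 m
→ Helmert⁻¹: X=-702684.7239, Y=1923405.0755, Z=6023033.7482
→ geod (Bowring, a=6378206.400): φ=71.34093900°, λ=110.06895300°, h=2804.3920 m

φ=71.340939°, λ=110.068953°, h=2804.392 m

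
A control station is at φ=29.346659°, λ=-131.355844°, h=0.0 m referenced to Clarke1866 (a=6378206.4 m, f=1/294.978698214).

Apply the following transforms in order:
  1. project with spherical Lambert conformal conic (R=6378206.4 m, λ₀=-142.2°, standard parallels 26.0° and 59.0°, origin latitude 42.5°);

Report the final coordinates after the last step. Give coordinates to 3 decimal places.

start: φ=29.346659°, λ=-131.355844°, h=0.000 m
→ lcc (R=6378206.4, λ₀=-142.2°): E=1034130.4727, N=-1350336.3828

E=1034130.473 m, N=-1350336.383 m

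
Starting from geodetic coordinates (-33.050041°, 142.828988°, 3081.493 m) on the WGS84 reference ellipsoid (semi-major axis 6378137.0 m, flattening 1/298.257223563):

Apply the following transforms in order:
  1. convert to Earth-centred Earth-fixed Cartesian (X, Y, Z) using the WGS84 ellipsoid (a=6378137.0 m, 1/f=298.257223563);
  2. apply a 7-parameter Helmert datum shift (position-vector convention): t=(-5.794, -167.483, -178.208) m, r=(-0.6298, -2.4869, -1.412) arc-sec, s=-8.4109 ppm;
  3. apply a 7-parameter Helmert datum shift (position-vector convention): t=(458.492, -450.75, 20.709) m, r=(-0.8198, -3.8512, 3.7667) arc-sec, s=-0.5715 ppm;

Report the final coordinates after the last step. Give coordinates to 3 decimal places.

X=-4265724.243 m, Y=3234165.256 m, Z=-3460572.569 m

start: φ=-33.050041°, λ=142.828988°, h=3081.493 m
→ ECEF (a=6378137.000, f=1/298.257223563): X=-4266284.6673, Y=3234885.5669, Z=-3460292.3259
→ Helmert 7p (PV): X=-4266190.7137, Y=3234709.5151, Z=-3460502.7443
→ Helmert 7p (PV): X=-4265724.2426, Y=3234165.2558, Z=-3460572.5686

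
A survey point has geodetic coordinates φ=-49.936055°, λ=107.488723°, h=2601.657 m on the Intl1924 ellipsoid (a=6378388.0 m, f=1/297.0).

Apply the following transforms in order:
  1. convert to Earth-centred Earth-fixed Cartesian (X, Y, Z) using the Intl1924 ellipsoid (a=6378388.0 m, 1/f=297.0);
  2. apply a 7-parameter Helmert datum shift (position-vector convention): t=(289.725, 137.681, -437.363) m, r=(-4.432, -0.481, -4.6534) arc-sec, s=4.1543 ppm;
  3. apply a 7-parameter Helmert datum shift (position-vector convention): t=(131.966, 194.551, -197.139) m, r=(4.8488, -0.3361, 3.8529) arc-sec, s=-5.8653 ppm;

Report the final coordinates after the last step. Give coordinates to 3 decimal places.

start: φ=-49.936055°, λ=107.488723°, h=2601.657 m
→ ECEF (a=6378388.000, f=1/297.0): X=-1236686.1991, Y=3924961.0280, Z=-4860298.5122
→ Helmert 7p (PV): X=-1236301.7289, Y=3925038.4812, Z=-4860843.2860
→ Helmert 7p (PV): X=-1236227.9080, Y=3925301.1838, Z=-4860921.6613

X=-1236227.908 m, Y=3925301.184 m, Z=-4860921.661 m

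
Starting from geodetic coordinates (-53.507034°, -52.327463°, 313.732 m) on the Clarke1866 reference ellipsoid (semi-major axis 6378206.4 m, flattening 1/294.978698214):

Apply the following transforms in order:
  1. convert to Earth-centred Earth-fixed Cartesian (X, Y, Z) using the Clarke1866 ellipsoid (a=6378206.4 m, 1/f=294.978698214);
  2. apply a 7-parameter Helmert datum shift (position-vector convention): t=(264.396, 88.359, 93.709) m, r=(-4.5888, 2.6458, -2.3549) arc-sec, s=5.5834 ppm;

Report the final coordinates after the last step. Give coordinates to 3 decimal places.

X=2323629.150 m, Y=-3009243.498 m, Z=-5104249.836 m

start: φ=-53.507034°, λ=-52.327463°, h=313.732 m
→ ECEF (a=6378206.400, f=1/294.978698214): X=2323451.6119, Y=-3009174.9706, Z=-5104352.1873
→ Helmert 7p (PV): X=2323629.1501, Y=-3009243.4976, Z=-5104249.8356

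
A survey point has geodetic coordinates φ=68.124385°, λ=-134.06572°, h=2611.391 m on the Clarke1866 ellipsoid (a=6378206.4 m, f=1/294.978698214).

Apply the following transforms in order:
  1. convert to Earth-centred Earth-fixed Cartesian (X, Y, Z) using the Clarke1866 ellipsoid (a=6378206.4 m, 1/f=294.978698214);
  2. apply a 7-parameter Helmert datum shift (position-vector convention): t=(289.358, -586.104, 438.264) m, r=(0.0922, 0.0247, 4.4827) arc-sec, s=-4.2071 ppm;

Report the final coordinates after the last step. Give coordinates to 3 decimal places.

start: φ=68.124385°, λ=-134.065720°, h=2611.391 m
→ ECEF (a=6378206.400, f=1/294.978698214): X=-1658312.3690, Y=-1713295.5651, Z=5898512.4035
→ Helmert 7p (PV): X=-1657978.0935, Y=-1713913.1373, Z=5898925.2847

X=-1657978.094 m, Y=-1713913.137 m, Z=5898925.285 m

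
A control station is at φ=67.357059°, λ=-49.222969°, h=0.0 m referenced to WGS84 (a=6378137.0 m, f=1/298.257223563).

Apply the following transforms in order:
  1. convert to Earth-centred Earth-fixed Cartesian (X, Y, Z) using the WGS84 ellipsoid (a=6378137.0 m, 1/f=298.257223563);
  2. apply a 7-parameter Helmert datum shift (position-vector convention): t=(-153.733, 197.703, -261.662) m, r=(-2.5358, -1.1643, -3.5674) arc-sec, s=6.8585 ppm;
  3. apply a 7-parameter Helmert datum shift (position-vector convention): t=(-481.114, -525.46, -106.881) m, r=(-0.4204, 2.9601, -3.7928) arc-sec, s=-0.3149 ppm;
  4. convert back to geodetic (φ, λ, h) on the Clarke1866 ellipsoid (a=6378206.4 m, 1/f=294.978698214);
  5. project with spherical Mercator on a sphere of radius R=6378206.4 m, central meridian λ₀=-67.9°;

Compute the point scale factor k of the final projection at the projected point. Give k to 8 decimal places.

2.59769788

start: φ=67.357059°, λ=-49.222969°, h=0.000 m
→ ECEF (a=6378137.000, f=1/298.257223563): X=1608321.4285, Y=-1864769.1135, Z=5863858.2396
→ Helmert 7p (PV): X=1608113.3745, Y=-1864539.9263, Z=5863668.7988
→ Helmert 7p (PV): X=1607681.6182, Y=-1865082.4180, Z=5863540.7936
→ geod (Bowring, a=6378206.400): φ=67.35897663°, λ=-49.23900407°, h=-229.3230 m
→ into merc (λ₀=-67.9°): φ=67.35897663°, λ−λ₀=18.66099593°
scale k = 2.59769788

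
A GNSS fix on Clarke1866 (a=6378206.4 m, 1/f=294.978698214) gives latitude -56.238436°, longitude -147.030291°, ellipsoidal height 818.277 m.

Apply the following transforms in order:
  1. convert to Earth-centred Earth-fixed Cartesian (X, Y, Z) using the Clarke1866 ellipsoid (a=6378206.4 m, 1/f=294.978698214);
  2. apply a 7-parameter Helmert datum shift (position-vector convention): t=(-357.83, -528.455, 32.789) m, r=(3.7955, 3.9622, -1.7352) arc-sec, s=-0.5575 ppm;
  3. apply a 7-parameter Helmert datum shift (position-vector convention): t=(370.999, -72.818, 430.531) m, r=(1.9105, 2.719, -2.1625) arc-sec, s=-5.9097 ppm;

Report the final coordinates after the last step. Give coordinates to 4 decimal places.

start: φ=-56.238436°, λ=-147.030291°, h=818.277 m
→ ECEF (a=6378206.400, f=1/294.978698214): X=-2981143.8736, Y=-1933737.4986, Z=-5279721.1661
→ Helmert 7p (PV): X=-2981617.7288, Y=-1934142.6441, Z=-5279663.7509
→ Helmert 7p (PV): X=-2981318.9835, Y=-1934123.8706, Z=-5279180.6296

X=-2981318.9835 m, Y=-1934123.8706 m, Z=-5279180.6296 m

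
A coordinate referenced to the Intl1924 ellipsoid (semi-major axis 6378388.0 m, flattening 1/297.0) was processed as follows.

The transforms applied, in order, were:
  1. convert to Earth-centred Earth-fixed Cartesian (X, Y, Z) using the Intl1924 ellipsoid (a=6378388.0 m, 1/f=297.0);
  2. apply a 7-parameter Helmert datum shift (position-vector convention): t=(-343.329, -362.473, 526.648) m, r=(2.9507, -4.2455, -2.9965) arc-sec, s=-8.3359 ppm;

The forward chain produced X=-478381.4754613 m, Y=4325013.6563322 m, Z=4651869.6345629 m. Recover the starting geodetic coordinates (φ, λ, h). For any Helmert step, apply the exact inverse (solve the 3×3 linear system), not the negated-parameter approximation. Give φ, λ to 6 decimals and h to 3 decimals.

φ=47.098157°, λ=96.306186°, h=2789.885 m

start: X=-478381.4755, Y=4325013.6563, Z=4651869.6346 m
→ Helmert⁻¹: X=-478009.2322, Y=4325471.7804, Z=4651329.7212
→ geod (Bowring, a=6378388.000): φ=47.09815700°, λ=96.30618600°, h=2789.8850 m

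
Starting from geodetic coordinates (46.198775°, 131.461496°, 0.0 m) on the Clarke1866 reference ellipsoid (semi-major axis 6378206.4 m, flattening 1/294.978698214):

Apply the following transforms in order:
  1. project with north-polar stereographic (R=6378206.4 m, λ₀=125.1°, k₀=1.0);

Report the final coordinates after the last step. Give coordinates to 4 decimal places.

E=568210.4503 m, N=-5096627.0938 m

start: φ=46.198775°, λ=131.461496°, h=0.000 m
→ stereo (R=6378206.4, λ₀=125.1°): E=568210.4503, N=-5096627.0938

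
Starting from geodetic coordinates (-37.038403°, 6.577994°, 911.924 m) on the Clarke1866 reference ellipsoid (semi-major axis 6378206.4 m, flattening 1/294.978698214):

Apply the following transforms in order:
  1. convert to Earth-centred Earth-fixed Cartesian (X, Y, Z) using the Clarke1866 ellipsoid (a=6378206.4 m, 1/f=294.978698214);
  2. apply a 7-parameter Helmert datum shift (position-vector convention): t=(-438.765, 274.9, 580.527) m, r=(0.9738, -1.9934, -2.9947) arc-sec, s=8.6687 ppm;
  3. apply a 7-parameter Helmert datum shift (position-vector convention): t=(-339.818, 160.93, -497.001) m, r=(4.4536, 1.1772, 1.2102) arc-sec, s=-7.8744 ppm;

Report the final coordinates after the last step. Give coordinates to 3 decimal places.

X=5063962.172 m, Y=584529.506 m, Z=-3821036.856 m

start: φ=-37.038403°, λ=6.577994°, h=911.924 m
→ ECEF (a=6378206.400, f=1/294.978698214): X=5064716.5536, Y=584036.5029, Z=-3821152.7585
→ Helmert 7p (PV): X=5064367.1016, Y=584260.9722, Z=-3820553.6514
→ Helmert 7p (PV): X=5063962.1722, Y=584529.5065, Z=-3821036.8560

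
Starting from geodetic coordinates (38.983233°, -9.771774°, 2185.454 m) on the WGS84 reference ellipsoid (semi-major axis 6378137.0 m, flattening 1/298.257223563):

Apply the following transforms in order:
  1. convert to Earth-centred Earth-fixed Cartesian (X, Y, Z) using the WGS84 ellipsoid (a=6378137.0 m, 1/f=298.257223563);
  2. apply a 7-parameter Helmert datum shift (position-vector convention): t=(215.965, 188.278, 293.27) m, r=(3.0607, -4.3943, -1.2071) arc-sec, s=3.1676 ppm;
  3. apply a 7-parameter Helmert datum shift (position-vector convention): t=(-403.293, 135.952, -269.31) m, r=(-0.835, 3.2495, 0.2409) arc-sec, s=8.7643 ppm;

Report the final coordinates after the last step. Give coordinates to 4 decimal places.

start: φ=38.983233°, λ=-9.771774°, h=2185.454 m
→ ECEF (a=6378137.000, f=1/298.257223563): X=4894145.9321, Y=-842883.0321, Z=3992245.1303
→ Helmert 7p (PV): X=4894287.4154, Y=-842785.3054, Z=3992642.8049
→ Helmert 7p (PV): X=4893990.9024, Y=-842634.8605, Z=3992334.7940

X=4893990.9024 m, Y=-842634.8605 m, Z=3992334.7940 m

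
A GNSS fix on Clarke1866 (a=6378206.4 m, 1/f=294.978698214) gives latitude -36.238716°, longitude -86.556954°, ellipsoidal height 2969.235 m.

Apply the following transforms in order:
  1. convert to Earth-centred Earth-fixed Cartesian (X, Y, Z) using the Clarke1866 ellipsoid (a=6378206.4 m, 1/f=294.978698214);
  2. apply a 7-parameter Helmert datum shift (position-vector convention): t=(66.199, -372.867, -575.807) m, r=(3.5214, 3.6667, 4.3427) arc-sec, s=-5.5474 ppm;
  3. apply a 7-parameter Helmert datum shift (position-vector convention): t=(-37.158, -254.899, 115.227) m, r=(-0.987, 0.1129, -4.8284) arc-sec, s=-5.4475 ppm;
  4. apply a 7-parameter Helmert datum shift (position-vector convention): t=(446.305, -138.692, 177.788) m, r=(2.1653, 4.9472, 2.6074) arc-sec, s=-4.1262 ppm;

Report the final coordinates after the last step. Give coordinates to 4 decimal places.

start: φ=-36.238716°, λ=-86.556954°, h=2969.235 m
→ ECEF (a=6378206.400, f=1/294.978698214): X=309464.4194, Y=-5143601.6681, Z=-3751153.0466
→ Helmert 7p (PV): X=309570.5119, Y=-5143875.4459, Z=-3751801.3579
→ Helmert 7p (PV): X=309409.2029, Y=-5144127.5229, Z=-3751641.2486
→ Helmert 7p (PV): X=309829.2764, Y=-5144201.6946, Z=-3751509.4027

X=309829.2764 m, Y=-5144201.6946 m, Z=-3751509.4027 m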